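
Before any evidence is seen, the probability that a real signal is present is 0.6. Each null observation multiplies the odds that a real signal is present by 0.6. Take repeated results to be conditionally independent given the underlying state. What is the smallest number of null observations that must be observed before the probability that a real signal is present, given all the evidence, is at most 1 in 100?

Prior odds = 0.6/0.4 = 1.5.
Likelihood ratio per null observation = 0.6.
Target posterior odds = 0.01/0.99 = 1/99.
Need 1.5 × 0.6ⁿ ≤ 1/99, i.e. 0.6ⁿ ≤ 2/297.
0.6⁹ = 19683/1953125 is still above 2/297 but 0.6¹⁰ = 59049/9765625 is at or below it, so n = 10.

10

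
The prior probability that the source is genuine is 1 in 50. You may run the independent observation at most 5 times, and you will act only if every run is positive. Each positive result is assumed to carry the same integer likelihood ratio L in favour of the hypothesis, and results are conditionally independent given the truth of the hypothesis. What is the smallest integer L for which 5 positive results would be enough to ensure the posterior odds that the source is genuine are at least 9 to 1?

4

Prior odds = 0.02/0.98 = 1/49.
Target odds = 9.
Need L⁵ ≥ 9 ÷ (1/49) = 441.
3⁵ = 243 < 441 ≤ 1024 = 4⁵, so L = 4.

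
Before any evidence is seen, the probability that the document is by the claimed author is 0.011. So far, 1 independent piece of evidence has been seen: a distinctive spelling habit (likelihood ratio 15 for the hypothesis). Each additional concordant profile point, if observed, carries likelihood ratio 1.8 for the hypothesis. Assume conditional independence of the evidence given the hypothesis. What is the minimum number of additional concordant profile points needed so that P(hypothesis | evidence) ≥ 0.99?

Prior odds = 0.011/0.989 = 11/989.
Bayes factor of the evidence already in hand = 15.
Odds after that evidence = (11/989) × 15 = 165/989.
Target odds = 0.99/0.01 = 99.
Need 1.8ⁿ ≥ 99 ÷ (165/989) = 593.4.
1.8¹⁰ ≈357.047 falls short of 593.4 but 1.8¹¹ ≈642.684 reaches it, so n = 11.

11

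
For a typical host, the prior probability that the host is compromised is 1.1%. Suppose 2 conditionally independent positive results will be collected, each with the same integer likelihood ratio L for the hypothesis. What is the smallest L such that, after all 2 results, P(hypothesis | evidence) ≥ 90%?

Prior odds = 0.011/0.989 = 11/989.
Target odds = 0.9/0.1 = 9.
Need L² ≥ 9 ÷ (11/989) = 8901/11.
28² = 784 < 8901/11 ≤ 841 = 29², so L = 29.

29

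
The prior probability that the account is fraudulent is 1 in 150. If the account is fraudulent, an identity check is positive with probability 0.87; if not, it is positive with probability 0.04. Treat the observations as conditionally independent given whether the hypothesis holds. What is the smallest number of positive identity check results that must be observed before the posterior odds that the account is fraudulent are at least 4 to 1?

3

Prior odds = (1/150)/(149/150) = 1/149.
Likelihood ratio of a positive = 0.87/0.04 = 21.75.
Target odds = 4.
Require 21.75ⁿ ≥ 4 ÷ (1/149) = 596.
21.75² = 473.0625 falls short of 596 but 21.75³ = 658503/64 reaches it, so n = 3.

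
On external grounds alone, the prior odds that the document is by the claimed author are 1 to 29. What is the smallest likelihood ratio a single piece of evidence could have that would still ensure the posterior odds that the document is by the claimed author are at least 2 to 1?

58

Prior odds = 1/29.
Target odds = 2.
Required Bayes factor = 2 ÷ (1/29) = 58.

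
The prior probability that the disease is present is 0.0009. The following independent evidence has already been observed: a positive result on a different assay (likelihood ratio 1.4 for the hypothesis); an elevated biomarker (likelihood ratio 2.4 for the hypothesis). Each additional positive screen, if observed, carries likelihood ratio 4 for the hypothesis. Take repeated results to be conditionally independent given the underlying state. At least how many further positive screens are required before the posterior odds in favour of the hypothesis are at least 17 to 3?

6

Prior odds = 0.0009/0.9991 = 9/9991.
Combined Bayes factor of the evidence already in hand = 1.4 × 2.4 = 3.36.
Odds after that evidence = (9/9991) × 3.36 = 756/249775.
Target odds = 17/3.
Need 4ⁿ ≥ 17/3 ÷ (756/249775) = 4246175/2268.
4⁵ = 1024 falls short of 4246175/2268 but 4⁶ = 4096 reaches it, so n = 6.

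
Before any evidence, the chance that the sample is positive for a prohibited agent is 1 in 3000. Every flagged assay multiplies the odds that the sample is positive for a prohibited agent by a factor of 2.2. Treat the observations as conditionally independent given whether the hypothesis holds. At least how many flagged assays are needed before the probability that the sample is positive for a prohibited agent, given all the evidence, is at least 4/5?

12

Prior odds: (1/3000) ÷ (2999/3000) = 1/2999.
Likelihood ratio per flagged assay = 2.2.
Target posterior odds = 0.8/0.2 = 4.
Require 2.2ⁿ ≥ 4 ÷ (1/2999) = 11996.
2.2¹¹ ≈5843.18 falls short of 11996 but 2.2¹² ≈12855 reaches it, so n = 12.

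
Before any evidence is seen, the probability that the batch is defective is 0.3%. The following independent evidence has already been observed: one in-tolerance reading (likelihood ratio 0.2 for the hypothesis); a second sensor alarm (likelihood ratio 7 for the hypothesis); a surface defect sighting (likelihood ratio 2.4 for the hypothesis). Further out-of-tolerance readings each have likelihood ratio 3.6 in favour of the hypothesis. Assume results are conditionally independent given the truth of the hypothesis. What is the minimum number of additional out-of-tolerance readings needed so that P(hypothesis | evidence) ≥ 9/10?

Prior odds = 0.003/0.997 = 3/997.
Combined Bayes factor of the evidence already in hand = 0.2 × 7 × 2.4 = 3.36.
Odds after that evidence = (3/997) × 3.36 = 252/24925.
Target odds = 0.9/0.1 = 9.
Need 3.6ⁿ ≥ 9 ÷ (252/24925) = 24925/28.
3.6⁵ = 604.66176 falls short of 24925/28 but 3.6⁶ = 34012224/15625 reaches it, so n = 6.

6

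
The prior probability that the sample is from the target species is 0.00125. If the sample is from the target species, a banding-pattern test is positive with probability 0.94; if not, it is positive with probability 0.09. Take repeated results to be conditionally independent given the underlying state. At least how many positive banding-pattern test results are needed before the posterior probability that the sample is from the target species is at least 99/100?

Prior odds: 0.00125 ÷ 0.99875 = 1/799.
Likelihood ratio of a positive = 0.94/0.09 = 94/9.
Target posterior odds = 0.99/0.01 = 99.
Require (94/9)ⁿ ≥ 99 ÷ (1/799) = 79101.
(94/9)⁴ = 78074896/6561 falls short of 79101 but (94/9)⁵ ≈124287 reaches it, so n = 5.

5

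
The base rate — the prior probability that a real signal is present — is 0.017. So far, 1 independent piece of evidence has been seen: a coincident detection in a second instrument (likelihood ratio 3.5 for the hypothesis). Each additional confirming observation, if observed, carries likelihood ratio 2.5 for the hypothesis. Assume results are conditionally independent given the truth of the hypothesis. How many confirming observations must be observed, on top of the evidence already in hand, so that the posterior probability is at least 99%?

9

Prior odds = 0.017/0.983 = 17/983.
Bayes factor of the evidence already in hand = 3.5.
Odds after that evidence = (17/983) × 3.5 = 119/1966.
Target odds = 0.99/0.01 = 99.
Need 2.5ⁿ ≥ 99 ÷ (119/1966) = 194634/119.
2.5⁸ = 390625/256 falls short of 194634/119 but 2.5⁹ = 1953125/512 reaches it, so n = 9.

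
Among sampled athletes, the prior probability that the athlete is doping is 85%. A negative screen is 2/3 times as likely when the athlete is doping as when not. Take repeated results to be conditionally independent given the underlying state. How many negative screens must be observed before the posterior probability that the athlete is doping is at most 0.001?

Prior odds = 0.85/0.15 = 17/3.
Likelihood ratio per negative screen = 2/3.
Target odds: 0.001 ÷ 0.999 = 1/999.
Require (2/3)ⁿ ≤ 1/999 ÷ (17/3) = 1/5661.
(2/3)²¹ ≈0.000200486 is still above 1/5661 but (2/3)²² ≈0.000133657 is at or below it, so n = 22.

22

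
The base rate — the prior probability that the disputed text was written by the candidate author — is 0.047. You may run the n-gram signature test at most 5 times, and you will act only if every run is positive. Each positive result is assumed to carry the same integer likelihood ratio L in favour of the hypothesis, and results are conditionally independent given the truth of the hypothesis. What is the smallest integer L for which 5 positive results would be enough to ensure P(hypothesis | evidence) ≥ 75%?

Prior odds = 0.047/0.953 = 47/953.
Target odds = 0.75/0.25 = 3.
Need L⁵ ≥ 3 ÷ (47/953) = 2859/47.
2⁵ = 32 < 2859/47 ≤ 243 = 3⁵, so L = 3.

3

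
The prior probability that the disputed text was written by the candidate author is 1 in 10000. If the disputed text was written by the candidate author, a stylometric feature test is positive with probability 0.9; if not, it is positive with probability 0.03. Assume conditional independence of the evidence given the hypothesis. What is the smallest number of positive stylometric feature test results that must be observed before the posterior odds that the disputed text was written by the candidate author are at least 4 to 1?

Prior odds = 0.0001/0.9999 = 1/9999.
Likelihood ratio of a positive = 0.9/0.03 = 30.
Target odds = 4.
Need (1/9999) × 30ⁿ ≥ 4, i.e. 30ⁿ ≥ 39996.
30³ = 27000 falls short of 39996 but 30⁴ = 810000 reaches it, so n = 4.

4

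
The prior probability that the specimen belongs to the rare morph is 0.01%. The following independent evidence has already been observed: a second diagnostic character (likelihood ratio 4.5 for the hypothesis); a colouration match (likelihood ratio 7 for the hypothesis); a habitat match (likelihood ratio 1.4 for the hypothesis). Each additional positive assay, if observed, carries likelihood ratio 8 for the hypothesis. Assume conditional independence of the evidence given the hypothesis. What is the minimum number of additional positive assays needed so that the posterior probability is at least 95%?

5

Prior odds = 0.0001/0.9999 = 1/9999.
Combined Bayes factor of the evidence already in hand = 4.5 × 7 × 1.4 = 44.1.
Odds after that evidence = (1/9999) × 44.1 = 49/11110.
Target odds = 0.95/0.05 = 19.
Need 8ⁿ ≥ 19 ÷ (49/11110) = 211090/49.
8⁴ = 4096 falls short of 211090/49 but 8⁵ = 32768 reaches it, so n = 5.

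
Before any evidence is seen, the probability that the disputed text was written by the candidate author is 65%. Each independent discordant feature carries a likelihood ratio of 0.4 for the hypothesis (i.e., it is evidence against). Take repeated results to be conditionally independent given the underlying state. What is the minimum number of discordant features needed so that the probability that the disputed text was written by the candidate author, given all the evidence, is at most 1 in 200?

Prior odds: 0.65 ÷ 0.35 = 13/7.
Likelihood ratio per discordant feature = 0.4.
Target odds: 0.005 ÷ 0.995 = 1/199.
Require 0.4ⁿ ≤ 1/199 ÷ (13/7) = 7/2587.
0.4⁶ = 64/15625 is still above 7/2587 but 0.4⁷ = 128/78125 is at or below it, so n = 7.

7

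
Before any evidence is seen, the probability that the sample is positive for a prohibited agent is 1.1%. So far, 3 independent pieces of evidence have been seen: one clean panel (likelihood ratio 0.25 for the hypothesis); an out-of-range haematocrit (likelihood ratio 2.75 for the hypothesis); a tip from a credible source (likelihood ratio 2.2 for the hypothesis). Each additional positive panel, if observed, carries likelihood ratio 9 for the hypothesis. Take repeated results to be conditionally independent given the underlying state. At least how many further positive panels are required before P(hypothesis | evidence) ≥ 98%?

Prior odds = 0.011/0.989 = 11/989.
Combined Bayes factor of the evidence already in hand = 0.25 × 2.75 × 2.2 = 1.5125.
Odds after that evidence = (11/989) × 1.5125 = 1331/79120.
Target odds = 0.98/0.02 = 49.
Need 9ⁿ ≥ 49 ÷ (1331/79120) = 3876880/1331.
9³ = 729 falls short of 3876880/1331 but 9⁴ = 6561 reaches it, so n = 4.

4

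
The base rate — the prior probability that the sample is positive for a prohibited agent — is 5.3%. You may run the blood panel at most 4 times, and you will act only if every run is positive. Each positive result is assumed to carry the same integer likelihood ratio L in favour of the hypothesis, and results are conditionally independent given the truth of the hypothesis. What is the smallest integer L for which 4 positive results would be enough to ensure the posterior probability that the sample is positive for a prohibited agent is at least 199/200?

8

Prior odds = 0.053/0.947 = 53/947.
Target odds = 0.995/0.005 = 199.
Need L⁴ ≥ 199 ÷ (53/947) = 188453/53.
7⁴ = 2401 < 188453/53 ≤ 4096 = 8⁴, so L = 8.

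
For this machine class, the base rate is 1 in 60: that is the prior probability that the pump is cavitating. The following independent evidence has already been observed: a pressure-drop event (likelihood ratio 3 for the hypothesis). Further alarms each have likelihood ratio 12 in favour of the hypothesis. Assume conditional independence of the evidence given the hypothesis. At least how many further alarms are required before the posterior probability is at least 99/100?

Prior odds = (1/60)/(59/60) = 1/59.
Bayes factor of the evidence already in hand = 3.
Odds after that evidence = (1/59) × 3 = 3/59.
Target odds = 0.99/0.01 = 99.
Need 12ⁿ ≥ 99 ÷ (3/59) = 1947.
12³ = 1728 falls short of 1947 but 12⁴ = 20736 reaches it, so n = 4.

4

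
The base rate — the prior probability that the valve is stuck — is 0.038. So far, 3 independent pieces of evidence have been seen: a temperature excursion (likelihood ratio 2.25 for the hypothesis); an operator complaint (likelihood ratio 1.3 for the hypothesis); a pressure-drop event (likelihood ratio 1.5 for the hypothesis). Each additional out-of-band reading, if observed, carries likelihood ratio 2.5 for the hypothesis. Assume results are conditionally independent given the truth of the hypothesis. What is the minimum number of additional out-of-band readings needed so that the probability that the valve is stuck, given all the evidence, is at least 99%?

Prior odds = 0.038/0.962 = 19/481.
Combined Bayes factor of the evidence already in hand = 2.25 × 1.3 × 1.5 = 4.3875.
Odds after that evidence = (19/481) × 4.3875 = 513/2960.
Target odds = 0.99/0.01 = 99.
Need 2.5ⁿ ≥ 99 ÷ (513/2960) = 32560/57.
2.5⁶ = 244.140625 falls short of 32560/57 but 2.5⁷ = 610.3515625 reaches it, so n = 7.

7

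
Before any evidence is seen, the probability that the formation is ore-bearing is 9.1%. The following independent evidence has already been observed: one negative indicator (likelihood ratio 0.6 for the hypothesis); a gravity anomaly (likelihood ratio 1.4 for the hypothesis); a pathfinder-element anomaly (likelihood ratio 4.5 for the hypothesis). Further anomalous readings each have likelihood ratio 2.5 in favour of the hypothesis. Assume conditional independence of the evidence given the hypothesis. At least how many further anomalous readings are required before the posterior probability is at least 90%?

4

Prior odds = 0.091/0.909 = 91/909.
Combined Bayes factor of the evidence already in hand = 0.6 × 1.4 × 4.5 = 3.78.
Odds after that evidence = (91/909) × 3.78 = 1911/5050.
Target odds = 0.9/0.1 = 9.
Need 2.5ⁿ ≥ 9 ÷ (1911/5050) = 15150/637.
2.5³ = 15.625 falls short of 15150/637 but 2.5⁴ = 39.0625 reaches it, so n = 4.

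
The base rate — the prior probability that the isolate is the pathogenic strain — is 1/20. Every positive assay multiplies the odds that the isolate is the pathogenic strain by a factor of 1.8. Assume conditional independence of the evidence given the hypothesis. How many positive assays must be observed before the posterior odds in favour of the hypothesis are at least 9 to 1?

9

Prior odds: 0.05 ÷ 0.95 = 1/19.
Likelihood ratio per positive assay = 1.8.
Target odds = 9.
Require 1.8ⁿ ≥ 9 ÷ (1/19) = 171.
1.8⁸ = 43046721/390625 falls short of 171 but 1.8⁹ = 387420489/1953125 reaches it, so n = 9.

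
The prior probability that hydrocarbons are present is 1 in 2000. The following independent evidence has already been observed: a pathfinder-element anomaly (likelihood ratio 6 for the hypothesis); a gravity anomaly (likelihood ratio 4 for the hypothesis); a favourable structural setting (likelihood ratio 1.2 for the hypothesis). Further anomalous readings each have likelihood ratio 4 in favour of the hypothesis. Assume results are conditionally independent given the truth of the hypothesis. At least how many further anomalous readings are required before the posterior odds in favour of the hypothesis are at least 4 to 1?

5

Prior odds = 0.0005/0.9995 = 1/1999.
Combined Bayes factor of the evidence already in hand = 6 × 4 × 1.2 = 28.8.
Odds after that evidence = (1/1999) × 28.8 = 144/9995.
Target odds = 4.
Need 4ⁿ ≥ 4 ÷ (144/9995) = 9995/36.
4⁴ = 256 falls short of 9995/36 but 4⁵ = 1024 reaches it, so n = 5.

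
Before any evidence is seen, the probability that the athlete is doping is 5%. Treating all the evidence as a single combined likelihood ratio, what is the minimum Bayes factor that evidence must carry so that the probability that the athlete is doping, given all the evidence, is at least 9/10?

Prior odds = 0.05/0.95 = 1/19.
Target odds = 0.9/0.1 = 9.
Required Bayes factor = 9 ÷ (1/19) = 171.

171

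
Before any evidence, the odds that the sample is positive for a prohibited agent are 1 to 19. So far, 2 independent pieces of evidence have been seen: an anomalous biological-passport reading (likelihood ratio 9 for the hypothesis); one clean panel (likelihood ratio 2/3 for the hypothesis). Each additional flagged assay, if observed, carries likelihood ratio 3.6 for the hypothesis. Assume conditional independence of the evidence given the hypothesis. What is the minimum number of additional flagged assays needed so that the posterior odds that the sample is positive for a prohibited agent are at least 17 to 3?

3

Prior odds = 1/19.
Combined Bayes factor of the evidence already in hand = 9 × (2/3) = 6.
Odds after that evidence = (1/19) × 6 = 6/19.
Target odds = 17/3.
Need 3.6ⁿ ≥ 17/3 ÷ (6/19) = 323/18.
3.6² = 12.96 falls short of 323/18 but 3.6³ = 46.656 reaches it, so n = 3.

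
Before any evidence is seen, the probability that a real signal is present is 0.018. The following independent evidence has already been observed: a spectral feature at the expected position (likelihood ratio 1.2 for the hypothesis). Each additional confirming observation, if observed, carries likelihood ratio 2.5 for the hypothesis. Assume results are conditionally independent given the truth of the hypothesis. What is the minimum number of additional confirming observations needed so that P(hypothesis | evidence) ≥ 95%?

8

Prior odds = 0.018/0.982 = 9/491.
Bayes factor of the evidence already in hand = 1.2.
Odds after that evidence = (9/491) × 1.2 = 54/2455.
Target odds = 0.95/0.05 = 19.
Need 2.5ⁿ ≥ 19 ÷ (54/2455) = 46645/54.
2.5⁷ = 610.3515625 falls short of 46645/54 but 2.5⁸ = 390625/256 reaches it, so n = 8.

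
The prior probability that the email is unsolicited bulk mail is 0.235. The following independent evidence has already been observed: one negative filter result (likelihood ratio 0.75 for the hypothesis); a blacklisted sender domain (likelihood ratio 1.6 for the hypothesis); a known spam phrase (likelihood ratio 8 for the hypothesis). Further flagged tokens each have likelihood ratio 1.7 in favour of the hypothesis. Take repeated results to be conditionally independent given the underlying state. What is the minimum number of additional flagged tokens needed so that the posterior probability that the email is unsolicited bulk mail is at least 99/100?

Prior odds = 0.235/0.765 = 47/153.
Combined Bayes factor of the evidence already in hand = 0.75 × 1.6 × 8 = 9.6.
Odds after that evidence = (47/153) × 9.6 = 752/255.
Target odds = 0.99/0.01 = 99.
Need 1.7ⁿ ≥ 99 ÷ (752/255) = 25245/752.
1.7⁶ = 24137569/1000000 falls short of 25245/752 but 1.7⁷ = 410338673/10000000 reaches it, so n = 7.

7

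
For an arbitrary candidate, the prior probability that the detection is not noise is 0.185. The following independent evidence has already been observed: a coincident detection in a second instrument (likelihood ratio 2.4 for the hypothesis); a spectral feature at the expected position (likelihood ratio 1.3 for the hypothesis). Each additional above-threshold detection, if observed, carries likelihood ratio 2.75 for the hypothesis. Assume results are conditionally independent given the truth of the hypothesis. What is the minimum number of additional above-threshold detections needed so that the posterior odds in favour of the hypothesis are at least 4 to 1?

2

Prior odds = 0.185/0.815 = 37/163.
Combined Bayes factor of the evidence already in hand = 2.4 × 1.3 = 3.12.
Odds after that evidence = (37/163) × 3.12 = 2886/4075.
Target odds = 4.
Need 2.75ⁿ ≥ 4 ÷ (2886/4075) = 8150/1443.
2.75¹ = 2.75 falls short of 8150/1443 but 2.75² = 7.5625 reaches it, so n = 2.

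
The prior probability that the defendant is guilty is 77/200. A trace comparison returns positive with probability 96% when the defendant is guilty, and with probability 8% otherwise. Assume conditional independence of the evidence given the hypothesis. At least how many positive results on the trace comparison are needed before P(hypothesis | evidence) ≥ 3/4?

1

Prior odds = 0.385/0.615 = 77/123.
Likelihood ratio of a positive result = 0.96/0.08 = 12.
Target odds: 0.75 ÷ 0.25 = 3.
Need (77/123) × 12ⁿ ≥ 3, i.e. 12ⁿ ≥ 369/77.
12¹ = 12, which meets the required 369/77; so n = 1.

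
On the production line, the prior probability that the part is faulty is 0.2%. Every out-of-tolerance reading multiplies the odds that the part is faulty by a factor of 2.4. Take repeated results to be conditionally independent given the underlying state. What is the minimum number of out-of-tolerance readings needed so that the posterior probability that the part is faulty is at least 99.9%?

Prior odds = 0.002/0.998 = 1/499.
Likelihood ratio per out-of-tolerance reading = 2.4.
Target odds: 0.999 ÷ 0.001 = 999.
Require 2.4ⁿ ≥ 999 ÷ (1/499) = 498501.
2.4¹⁴ ≈210357 falls short of 498501 but 2.4¹⁵ ≈504857 reaches it, so n = 15.

15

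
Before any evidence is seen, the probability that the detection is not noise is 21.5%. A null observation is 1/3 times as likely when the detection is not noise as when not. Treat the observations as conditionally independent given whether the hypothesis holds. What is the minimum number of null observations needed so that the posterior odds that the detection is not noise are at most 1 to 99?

Prior odds = 0.215/0.785 = 43/157.
Likelihood ratio per null observation = 1/3.
Target odds = 1/99.
Need (43/157) × (1/3)ⁿ ≤ 1/99, i.e. (1/3)ⁿ ≤ 157/4257.
(1/3)³ = 1/27 is still above 157/4257 but (1/3)⁴ = 1/81 is at or below it, so n = 4.

4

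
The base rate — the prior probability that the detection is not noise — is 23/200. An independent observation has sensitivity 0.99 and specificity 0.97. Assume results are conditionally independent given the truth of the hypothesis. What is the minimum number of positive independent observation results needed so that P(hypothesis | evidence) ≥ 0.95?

2

Prior odds: 0.115 ÷ 0.885 = 23/177.
False-positive rate = 1 − 0.97 = 0.03; likelihood ratio of a positive = 0.99/0.03 = 33.
Target odds: 0.95 ÷ 0.05 = 19.
Need (23/177) × 33ⁿ ≥ 19, i.e. 33ⁿ ≥ 3363/23.
33¹ = 33 falls short of 3363/23 but 33² = 1089 reaches it, so n = 2.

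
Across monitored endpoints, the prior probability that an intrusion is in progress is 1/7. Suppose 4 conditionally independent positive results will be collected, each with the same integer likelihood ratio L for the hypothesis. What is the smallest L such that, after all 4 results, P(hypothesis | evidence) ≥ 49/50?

Prior odds = (1/7)/(6/7) = 1/6.
Target odds = 0.98/0.02 = 49.
Need L⁴ ≥ 49 ÷ (1/6) = 294.
4⁴ = 256 < 294 ≤ 625 = 5⁴, so L = 5.

5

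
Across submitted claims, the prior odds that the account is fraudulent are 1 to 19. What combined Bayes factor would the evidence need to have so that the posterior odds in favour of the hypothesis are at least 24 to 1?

Prior odds = 1/19.
Target odds = 24.
Required Bayes factor = 24 ÷ (1/19) = 456.

456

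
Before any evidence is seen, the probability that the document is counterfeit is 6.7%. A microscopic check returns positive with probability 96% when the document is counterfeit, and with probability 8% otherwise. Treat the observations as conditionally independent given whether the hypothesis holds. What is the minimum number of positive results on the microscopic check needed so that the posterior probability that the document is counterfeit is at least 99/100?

3

Prior odds = 0.067/0.933 = 67/933.
Likelihood ratio of a positive result = 0.96/0.08 = 12.
Target posterior odds = 0.99/0.01 = 99.
Require 12ⁿ ≥ 99 ÷ (67/933) = 92367/67.
12² = 144 falls short of 92367/67 but 12³ = 1728 reaches it, so n = 3.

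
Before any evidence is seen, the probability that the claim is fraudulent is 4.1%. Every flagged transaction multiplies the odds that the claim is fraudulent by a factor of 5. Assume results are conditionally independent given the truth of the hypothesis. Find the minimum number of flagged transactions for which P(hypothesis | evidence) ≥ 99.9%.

Prior odds = 0.041/0.959 = 41/959.
Likelihood ratio per flagged transaction = 5.
Target posterior odds = 0.999/0.001 = 999.
Need (41/959) × 5ⁿ ≥ 999, i.e. 5ⁿ ≥ 958041/41.
5⁶ = 15625 falls short of 958041/41 but 5⁷ = 78125 reaches it, so n = 7.

7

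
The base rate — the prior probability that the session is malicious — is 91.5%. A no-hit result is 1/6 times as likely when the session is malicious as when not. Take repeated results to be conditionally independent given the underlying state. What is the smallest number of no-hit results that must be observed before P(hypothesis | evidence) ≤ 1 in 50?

Prior odds = 0.915/0.085 = 183/17.
Likelihood ratio per no-hit result = 1/6.
Target posterior odds = 0.02/0.98 = 1/49.
Need (183/17) × (1/6)ⁿ ≤ 1/49, i.e. (1/6)ⁿ ≤ 17/8967.
(1/6)³ = 1/216 is still above 17/8967 but (1/6)⁴ = 1/1296 is at or below it, so n = 4.

4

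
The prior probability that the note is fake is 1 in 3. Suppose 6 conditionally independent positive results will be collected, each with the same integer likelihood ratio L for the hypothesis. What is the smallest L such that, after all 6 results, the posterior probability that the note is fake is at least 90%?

2

Prior odds = (1/3)/(2/3) = 0.5.
Target odds = 0.9/0.1 = 9.
Need L⁶ ≥ 9 ÷ 0.5 = 18.
1⁶ = 1 < 18 ≤ 64 = 2⁶, so L = 2.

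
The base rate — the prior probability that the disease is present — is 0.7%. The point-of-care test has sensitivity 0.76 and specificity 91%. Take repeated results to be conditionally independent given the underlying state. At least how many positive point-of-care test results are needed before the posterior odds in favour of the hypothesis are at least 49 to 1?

Prior odds: 0.007 ÷ 0.993 = 7/993.
False-positive rate = 1 − 0.91 = 0.09; likelihood ratio of a positive = 0.76/0.09 = 76/9.
Target odds = 49.
Need (7/993) × (76/9)ⁿ ≥ 49, i.e. (76/9)ⁿ ≥ 6951.
(76/9)⁴ = 33362176/6561 falls short of 6951 but (76/9)⁵ ≈42939.3 reaches it, so n = 5.

5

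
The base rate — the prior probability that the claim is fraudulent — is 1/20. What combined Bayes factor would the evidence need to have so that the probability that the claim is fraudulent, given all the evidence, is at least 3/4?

Prior odds = 0.05/0.95 = 1/19.
Target odds = 0.75/0.25 = 3.
Required Bayes factor = 3 ÷ (1/19) = 57.

57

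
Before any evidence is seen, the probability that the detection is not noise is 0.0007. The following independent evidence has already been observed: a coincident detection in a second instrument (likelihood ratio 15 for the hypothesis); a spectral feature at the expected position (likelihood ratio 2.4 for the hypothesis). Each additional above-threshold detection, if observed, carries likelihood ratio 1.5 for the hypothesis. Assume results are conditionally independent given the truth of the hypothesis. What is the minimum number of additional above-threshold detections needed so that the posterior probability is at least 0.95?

Prior odds = 0.0007/0.9993 = 7/9993.
Combined Bayes factor of the evidence already in hand = 15 × 2.4 = 36.
Odds after that evidence = (7/9993) × 36 = 84/3331.
Target odds = 0.95/0.05 = 19.
Need 1.5ⁿ ≥ 19 ÷ (84/3331) = 63289/84.
1.5¹⁶ = 43046721/65536 falls short of 63289/84 but 1.5¹⁷ = 129140163/131072 reaches it, so n = 17.

17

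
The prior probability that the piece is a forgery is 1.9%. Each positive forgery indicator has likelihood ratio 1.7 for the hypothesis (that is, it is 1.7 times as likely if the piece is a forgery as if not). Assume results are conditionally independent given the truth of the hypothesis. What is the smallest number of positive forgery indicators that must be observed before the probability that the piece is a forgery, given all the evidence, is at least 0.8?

11

Prior odds = 0.019/0.981 = 19/981.
Likelihood ratio per positive forgery indicator = 1.7.
Target odds: 0.8 ÷ 0.2 = 4.
Require 1.7ⁿ ≥ 4 ÷ (19/981) = 3924/19.
1.7¹⁰ ≈201.599 falls short of 3924/19 but 1.7¹¹ ≈342.719 reaches it, so n = 11.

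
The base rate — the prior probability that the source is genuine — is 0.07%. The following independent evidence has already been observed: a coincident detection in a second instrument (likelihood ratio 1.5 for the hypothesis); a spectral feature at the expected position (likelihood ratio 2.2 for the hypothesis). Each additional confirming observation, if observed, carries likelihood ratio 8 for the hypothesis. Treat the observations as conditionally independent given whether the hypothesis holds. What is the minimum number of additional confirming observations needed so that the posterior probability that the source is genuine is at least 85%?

4

Prior odds = 0.0007/0.9993 = 7/9993.
Combined Bayes factor of the evidence already in hand = 1.5 × 2.2 = 3.3.
Odds after that evidence = (7/9993) × 3.3 = 77/33310.
Target odds = 0.85/0.15 = 17/3.
Need 8ⁿ ≥ 17/3 ÷ (77/33310) = 566270/231.
8³ = 512 falls short of 566270/231 but 8⁴ = 4096 reaches it, so n = 4.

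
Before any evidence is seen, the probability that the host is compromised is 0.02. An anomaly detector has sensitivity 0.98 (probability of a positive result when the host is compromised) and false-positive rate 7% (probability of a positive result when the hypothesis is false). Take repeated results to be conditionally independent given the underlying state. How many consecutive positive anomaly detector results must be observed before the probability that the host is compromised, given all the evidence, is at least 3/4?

2

Prior odds = 0.02/0.98 = 1/49.
Likelihood ratio of a positive result = 0.98/0.07 = 14.
Target posterior odds = 0.75/0.25 = 3.
Need (1/49) × 14ⁿ ≥ 3, i.e. 14ⁿ ≥ 147.
14¹ = 14 falls short of 147 but 14² = 196 reaches it, so n = 2.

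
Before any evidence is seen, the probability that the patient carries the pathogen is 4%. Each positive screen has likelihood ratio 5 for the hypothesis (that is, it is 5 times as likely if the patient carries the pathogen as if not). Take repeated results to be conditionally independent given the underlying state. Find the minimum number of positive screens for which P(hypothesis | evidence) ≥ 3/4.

3

Prior odds: 0.04 ÷ 0.96 = 1/24.
Likelihood ratio per positive screen = 5.
Target posterior odds = 0.75/0.25 = 3.
Require 5ⁿ ≥ 3 ÷ (1/24) = 72.
5² = 25 falls short of 72 but 5³ = 125 reaches it, so n = 3.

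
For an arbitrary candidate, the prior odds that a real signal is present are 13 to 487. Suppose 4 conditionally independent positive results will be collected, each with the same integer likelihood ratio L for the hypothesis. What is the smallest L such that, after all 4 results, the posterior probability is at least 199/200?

10

Prior odds = 13/487.
Target odds = 0.995/0.005 = 199.
Need L⁴ ≥ 199 ÷ (13/487) = 96913/13.
9⁴ = 6561 < 96913/13 ≤ 10000 = 10⁴, so L = 10.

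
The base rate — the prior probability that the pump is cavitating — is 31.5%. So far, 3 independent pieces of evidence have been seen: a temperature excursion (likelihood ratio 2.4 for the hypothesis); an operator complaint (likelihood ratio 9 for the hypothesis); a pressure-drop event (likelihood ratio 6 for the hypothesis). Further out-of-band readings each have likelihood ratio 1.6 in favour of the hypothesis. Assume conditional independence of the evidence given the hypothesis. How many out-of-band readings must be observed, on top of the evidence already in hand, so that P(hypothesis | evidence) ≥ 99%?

2

Prior odds = 0.315/0.685 = 63/137.
Combined Bayes factor of the evidence already in hand = 2.4 × 9 × 6 = 129.6.
Odds after that evidence = (63/137) × 129.6 = 40824/685.
Target odds = 0.99/0.01 = 99.
Need 1.6ⁿ ≥ 99 ÷ (40824/685) = 7535/4536.
1.6¹ = 1.6 falls short of 7535/4536 but 1.6² = 2.56 reaches it, so n = 2.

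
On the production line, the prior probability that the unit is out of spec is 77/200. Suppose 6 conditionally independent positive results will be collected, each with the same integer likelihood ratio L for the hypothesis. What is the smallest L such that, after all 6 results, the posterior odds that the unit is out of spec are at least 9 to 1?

2

Prior odds = 0.385/0.615 = 77/123.
Target odds = 9.
Need L⁶ ≥ 9 ÷ (77/123) = 1107/77.
1⁶ = 1 < 1107/77 ≤ 64 = 2⁶, so L = 2.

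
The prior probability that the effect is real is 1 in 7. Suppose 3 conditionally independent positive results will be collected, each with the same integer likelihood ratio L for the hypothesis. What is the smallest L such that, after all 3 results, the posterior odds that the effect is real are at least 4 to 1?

Prior odds = (1/7)/(6/7) = 1/6.
Target odds = 4.
Need L³ ≥ 4 ÷ (1/6) = 24.
2³ = 8 < 24 ≤ 27 = 3³, so L = 3.

3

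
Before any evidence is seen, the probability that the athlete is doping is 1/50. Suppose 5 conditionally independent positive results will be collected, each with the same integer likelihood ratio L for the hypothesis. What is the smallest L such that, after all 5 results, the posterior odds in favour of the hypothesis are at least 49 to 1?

5

Prior odds = 0.02/0.98 = 1/49.
Target odds = 49.
Need L⁵ ≥ 49 ÷ (1/49) = 2401.
4⁵ = 1024 < 2401 ≤ 3125 = 5⁵, so L = 5.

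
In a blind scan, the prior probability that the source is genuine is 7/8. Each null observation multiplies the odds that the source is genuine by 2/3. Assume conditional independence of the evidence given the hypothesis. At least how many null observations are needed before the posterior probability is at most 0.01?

Prior odds = 0.875/0.125 = 7.
Likelihood ratio per null observation = 2/3.
Target posterior odds = 0.01/0.99 = 1/99.
Require (2/3)ⁿ ≤ 1/99 ÷ 7 = 1/693.
(2/3)¹⁶ = 65536/43046721 is still above 1/693 but (2/3)¹⁷ = 131072/129140163 is at or below it, so n = 17.

17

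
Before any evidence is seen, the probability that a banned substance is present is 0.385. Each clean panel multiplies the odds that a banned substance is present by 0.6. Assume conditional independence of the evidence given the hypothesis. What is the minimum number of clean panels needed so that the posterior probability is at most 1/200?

Prior odds: 0.385 ÷ 0.615 = 77/123.
Likelihood ratio per clean panel = 0.6.
Target odds: 0.005 ÷ 0.995 = 1/199.
Need (77/123) × 0.6ⁿ ≤ 1/199, i.e. 0.6ⁿ ≤ 123/15323.
0.6⁹ = 19683/1953125 is still above 123/15323 but 0.6¹⁰ = 59049/9765625 is at or below it, so n = 10.

10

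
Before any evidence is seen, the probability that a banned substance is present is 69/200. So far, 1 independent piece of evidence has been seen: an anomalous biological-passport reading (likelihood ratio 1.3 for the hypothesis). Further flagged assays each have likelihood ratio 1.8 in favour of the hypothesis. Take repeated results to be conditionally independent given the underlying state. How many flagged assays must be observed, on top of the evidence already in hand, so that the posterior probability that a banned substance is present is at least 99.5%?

10

Prior odds = 0.345/0.655 = 69/131.
Bayes factor of the evidence already in hand = 1.3.
Odds after that evidence = (69/131) × 1.3 = 897/1310.
Target odds = 0.995/0.005 = 199.
Need 1.8ⁿ ≥ 199 ÷ (897/1310) = 260690/897.
1.8⁹ = 387420489/1953125 falls short of 260690/897 but 1.8¹⁰ ≈357.047 reaches it, so n = 10.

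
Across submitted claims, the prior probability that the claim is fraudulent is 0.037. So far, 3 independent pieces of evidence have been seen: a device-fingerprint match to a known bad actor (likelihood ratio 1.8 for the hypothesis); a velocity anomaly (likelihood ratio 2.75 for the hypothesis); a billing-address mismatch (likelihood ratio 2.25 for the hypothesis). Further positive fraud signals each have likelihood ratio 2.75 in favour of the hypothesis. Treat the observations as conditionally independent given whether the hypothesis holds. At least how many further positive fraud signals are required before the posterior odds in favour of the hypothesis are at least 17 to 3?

3

Prior odds = 0.037/0.963 = 37/963.
Combined Bayes factor of the evidence already in hand = 1.8 × 2.75 × 2.25 = 11.1375.
Odds after that evidence = (37/963) × 11.1375 = 3663/8560.
Target odds = 17/3.
Need 2.75ⁿ ≥ 17/3 ÷ (3663/8560) = 145520/10989.
2.75² = 7.5625 falls short of 145520/10989 but 2.75³ = 20.796875 reaches it, so n = 3.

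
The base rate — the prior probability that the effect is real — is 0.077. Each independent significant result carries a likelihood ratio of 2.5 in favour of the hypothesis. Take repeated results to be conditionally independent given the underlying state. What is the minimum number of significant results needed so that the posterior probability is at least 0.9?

6

Prior odds = 0.077/0.923 = 77/923.
Likelihood ratio per significant result = 2.5.
Target posterior odds = 0.9/0.1 = 9.
Require 2.5ⁿ ≥ 9 ÷ (77/923) = 8307/77.
2.5⁵ = 97.65625 falls short of 8307/77 but 2.5⁶ = 244.140625 reaches it, so n = 6.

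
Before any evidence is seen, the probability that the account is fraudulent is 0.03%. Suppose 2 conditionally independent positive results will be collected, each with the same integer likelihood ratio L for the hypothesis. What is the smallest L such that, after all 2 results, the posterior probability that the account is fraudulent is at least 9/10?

Prior odds = 0.0003/0.9997 = 3/9997.
Target odds = 0.9/0.1 = 9.
Need L² ≥ 9 ÷ (3/9997) = 29991.
173² = 29929 < 29991 ≤ 30276 = 174², so L = 174.

174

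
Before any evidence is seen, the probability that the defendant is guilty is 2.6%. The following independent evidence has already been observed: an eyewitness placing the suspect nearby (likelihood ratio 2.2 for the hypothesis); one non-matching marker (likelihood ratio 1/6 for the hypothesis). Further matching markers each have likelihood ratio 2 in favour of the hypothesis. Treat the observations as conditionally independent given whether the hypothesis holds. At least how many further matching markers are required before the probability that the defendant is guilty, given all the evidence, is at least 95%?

11

Prior odds = 0.026/0.974 = 13/487.
Combined Bayes factor of the evidence already in hand = 2.2 × (1/6) = 11/30.
Odds after that evidence = (13/487) × 11/30 = 143/14610.
Target odds = 0.95/0.05 = 19.
Need 2ⁿ ≥ 19 ÷ (143/14610) = 277590/143.
2¹⁰ = 1024 falls short of 277590/143 but 2¹¹ = 2048 reaches it, so n = 11.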